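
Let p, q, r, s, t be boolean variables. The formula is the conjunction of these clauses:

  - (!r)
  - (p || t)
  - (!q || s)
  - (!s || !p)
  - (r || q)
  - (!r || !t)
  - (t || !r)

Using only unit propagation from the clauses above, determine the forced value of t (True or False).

(!r) is a unit clause: r = False.
(q || r): since r = False, the clause reduces to (q). q = True.
(s || !q): since q = True, the clause reduces to (s). s = True.
In (!s || !p), !s is now false; !p must hold, so p = False.
(t || p) with p = False leaves only t, so t = True.

True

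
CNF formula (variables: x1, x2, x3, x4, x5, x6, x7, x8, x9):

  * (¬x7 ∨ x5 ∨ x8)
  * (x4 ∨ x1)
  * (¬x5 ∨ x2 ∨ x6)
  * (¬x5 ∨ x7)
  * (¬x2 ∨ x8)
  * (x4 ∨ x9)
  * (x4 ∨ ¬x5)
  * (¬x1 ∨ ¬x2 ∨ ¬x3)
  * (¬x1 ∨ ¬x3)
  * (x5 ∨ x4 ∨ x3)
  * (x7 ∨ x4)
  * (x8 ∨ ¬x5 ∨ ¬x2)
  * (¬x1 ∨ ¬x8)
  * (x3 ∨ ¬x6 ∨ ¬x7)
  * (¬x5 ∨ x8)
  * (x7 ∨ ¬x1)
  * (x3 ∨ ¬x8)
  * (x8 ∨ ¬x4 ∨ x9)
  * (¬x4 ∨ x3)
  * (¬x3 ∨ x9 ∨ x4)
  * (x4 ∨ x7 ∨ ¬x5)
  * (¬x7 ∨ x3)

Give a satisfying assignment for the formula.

x1 = False, x2 = True, x3 = True, x4 = True, x5 = False, x6 = True, x7 = False, x8 = True, x9 = False

Try x1 = False.
  then x4 is forced to True.
  then x3 is forced to True.
The remaining clauses are satisfied by x2 = True, x5 = False, x6 = True, x7 = False, x8 = True, x9 = False.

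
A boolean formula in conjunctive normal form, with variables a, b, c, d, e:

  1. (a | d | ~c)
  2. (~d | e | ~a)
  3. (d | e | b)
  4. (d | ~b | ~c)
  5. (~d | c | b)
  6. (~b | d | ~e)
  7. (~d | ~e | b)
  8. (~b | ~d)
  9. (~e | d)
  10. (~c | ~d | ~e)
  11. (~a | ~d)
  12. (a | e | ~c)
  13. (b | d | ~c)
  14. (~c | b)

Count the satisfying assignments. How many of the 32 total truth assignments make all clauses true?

Satisfying assignments:
  a=F b=T c=F d=F e=F
  a=T b=T c=F d=F e=F
Count: 2.

2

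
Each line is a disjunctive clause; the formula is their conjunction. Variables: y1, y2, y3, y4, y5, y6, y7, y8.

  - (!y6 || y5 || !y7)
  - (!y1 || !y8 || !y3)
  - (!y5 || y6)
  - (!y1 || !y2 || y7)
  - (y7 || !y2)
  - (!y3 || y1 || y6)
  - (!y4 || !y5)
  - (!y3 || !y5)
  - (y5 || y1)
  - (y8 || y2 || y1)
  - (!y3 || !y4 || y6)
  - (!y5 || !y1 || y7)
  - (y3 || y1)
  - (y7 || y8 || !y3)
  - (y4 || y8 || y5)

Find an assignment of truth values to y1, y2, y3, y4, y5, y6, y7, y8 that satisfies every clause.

y1=1, y2=0, y3=0, y4=0, y5=0, y6=1, y7=0, y8=1

Branch on y1: take y1 = True.
Try y2 = False.
For the remaining variables, y3 = False, y4 = False, y5 = False, y6 = True, y7 = False, y8 = True works.
Every clause has at least one true literal under this assignment.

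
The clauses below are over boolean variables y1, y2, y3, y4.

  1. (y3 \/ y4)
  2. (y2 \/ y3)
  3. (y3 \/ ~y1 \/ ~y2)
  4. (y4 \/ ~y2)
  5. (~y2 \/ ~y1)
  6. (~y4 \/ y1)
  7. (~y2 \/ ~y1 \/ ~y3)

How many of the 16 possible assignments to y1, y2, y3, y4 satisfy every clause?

Satisfying assignments:
  y1=F y2=F y3=T y4=F
  y1=T y2=F y3=T y4=F
  y1=T y2=F y3=T y4=T
That's 3 in total.

3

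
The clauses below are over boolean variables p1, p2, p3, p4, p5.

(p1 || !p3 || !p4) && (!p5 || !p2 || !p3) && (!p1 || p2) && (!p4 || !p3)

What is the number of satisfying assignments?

16

Split on p3, then p1.
  p3=T, p1=T: remaining (p2,p4,p5) ∈ {(T,F,F)} — 1.
  p3=T, p1=F: remaining (p2,p4,p5) ∈ {(F,F,F); (F,F,T); (T,F,F)} — 3.
  p3=F, p1=T: remaining (p2,p4,p5) ∈ {(T,F,F); (T,F,T); (T,T,F); (T,T,T)} — 4.
  p3=F, p1=F: p2, p4, p5 free → 2^3 = 8.
Total: 1 + 3 + 4 + 8 = 16.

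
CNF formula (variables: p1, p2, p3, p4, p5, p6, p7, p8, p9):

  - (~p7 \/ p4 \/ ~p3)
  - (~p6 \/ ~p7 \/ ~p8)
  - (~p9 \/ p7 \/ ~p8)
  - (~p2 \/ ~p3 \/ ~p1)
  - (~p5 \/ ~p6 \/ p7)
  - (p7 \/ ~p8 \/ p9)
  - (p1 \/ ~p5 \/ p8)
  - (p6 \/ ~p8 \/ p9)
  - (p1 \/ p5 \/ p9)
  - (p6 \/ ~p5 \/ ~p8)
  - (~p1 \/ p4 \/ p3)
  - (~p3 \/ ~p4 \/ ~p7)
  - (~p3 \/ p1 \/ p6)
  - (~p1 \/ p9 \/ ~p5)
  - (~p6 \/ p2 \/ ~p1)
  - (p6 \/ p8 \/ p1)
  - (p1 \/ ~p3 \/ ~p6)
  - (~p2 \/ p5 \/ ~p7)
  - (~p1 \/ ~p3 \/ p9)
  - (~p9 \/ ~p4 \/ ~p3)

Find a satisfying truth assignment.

p1=True, p2=True, p3=False, p4=True, p5=False, p6=True, p7=False, p8=False, p9=False

Set p1 = True and propagate.
Try p2 = True.
  then p3 is forced to False.
  then p4 is forced to True.
The remaining clauses are satisfied by p5 = False, p6 = True, p7 = False, p8 = False, p9 = False.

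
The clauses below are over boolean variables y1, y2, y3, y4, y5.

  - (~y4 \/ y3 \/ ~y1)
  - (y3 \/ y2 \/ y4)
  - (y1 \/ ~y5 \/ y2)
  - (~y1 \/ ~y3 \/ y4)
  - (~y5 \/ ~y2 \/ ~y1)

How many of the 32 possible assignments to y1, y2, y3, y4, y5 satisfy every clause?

15

Case analysis on y1 and y2:
  y1=1, y2=1: remaining (y3,y4,y5) ∈ {(0,0,0); (1,1,0)} — 2.
  y1=1, y2=0: remaining (y3,y4,y5) ∈ {(1,1,0); (1,1,1)} — 2.
  y1=0, y2=1: y3, y4, y5 free → 2^3 = 8.
  y1=0, y2=0: remaining (y3,y4,y5) ∈ {(0,1,0); (1,0,0); (1,1,0)} — 3.
Total: 2 + 2 + 8 + 3 = 15.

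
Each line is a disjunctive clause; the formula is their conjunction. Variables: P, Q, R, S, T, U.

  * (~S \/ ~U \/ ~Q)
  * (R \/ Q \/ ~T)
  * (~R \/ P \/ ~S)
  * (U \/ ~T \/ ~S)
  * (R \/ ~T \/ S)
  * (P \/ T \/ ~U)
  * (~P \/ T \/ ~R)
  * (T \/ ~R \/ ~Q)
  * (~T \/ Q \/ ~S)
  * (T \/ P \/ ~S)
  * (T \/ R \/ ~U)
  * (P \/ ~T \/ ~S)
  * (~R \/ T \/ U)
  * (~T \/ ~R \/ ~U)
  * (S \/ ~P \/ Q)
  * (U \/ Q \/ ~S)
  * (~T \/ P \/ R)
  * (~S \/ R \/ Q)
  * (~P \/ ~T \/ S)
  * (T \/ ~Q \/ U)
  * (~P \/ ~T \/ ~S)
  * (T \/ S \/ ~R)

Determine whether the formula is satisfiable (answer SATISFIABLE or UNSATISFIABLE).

SATISFIABLE

Set P = False and propagate.
For the remaining variables, Q = False, R = True, S = False, T = True, U = False works.
So P=F, Q=F, R=T, S=F, T=T, U=F is a satisfying assignment.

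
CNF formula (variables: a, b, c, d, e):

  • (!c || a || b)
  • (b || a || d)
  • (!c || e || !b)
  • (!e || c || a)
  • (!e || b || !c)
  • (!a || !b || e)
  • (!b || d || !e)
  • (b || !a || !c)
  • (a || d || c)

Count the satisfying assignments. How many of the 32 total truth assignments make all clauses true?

Case analysis on b and a:
  b=T, a=T: remaining (c,d,e) ∈ {(F,T,T); (T,T,T)} — 2.
  b=T, a=F: remaining (c,d,e) ∈ {(F,T,F); (T,T,T)} — 2.
  b=F, a=T: remaining (c,d,e) ∈ {(F,F,F); (F,F,T); (F,T,F); (F,T,T)} — 4.
  b=F, a=F: remaining (c,d,e) ∈ {(F,T,F)} — 1.
Total: 2 + 2 + 4 + 1 = 9.

9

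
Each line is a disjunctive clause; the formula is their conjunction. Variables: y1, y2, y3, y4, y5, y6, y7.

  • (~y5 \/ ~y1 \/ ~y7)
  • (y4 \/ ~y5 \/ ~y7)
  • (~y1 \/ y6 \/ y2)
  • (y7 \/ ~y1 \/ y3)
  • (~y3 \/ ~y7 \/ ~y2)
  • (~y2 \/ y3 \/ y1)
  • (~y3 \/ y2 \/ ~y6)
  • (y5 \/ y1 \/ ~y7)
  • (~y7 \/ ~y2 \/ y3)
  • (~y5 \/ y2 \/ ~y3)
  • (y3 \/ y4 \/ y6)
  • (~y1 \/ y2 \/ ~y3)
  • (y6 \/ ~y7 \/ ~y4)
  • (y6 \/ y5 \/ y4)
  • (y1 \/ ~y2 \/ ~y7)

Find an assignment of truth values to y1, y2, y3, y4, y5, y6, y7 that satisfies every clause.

y1=0, y2=0, y3=0, y4=0, y5=1, y6=1, y7=0

Try y1 = False.
The remaining clauses are satisfied by y2 = False, y3 = False, y4 = False, y5 = True, y6 = True, y7 = False.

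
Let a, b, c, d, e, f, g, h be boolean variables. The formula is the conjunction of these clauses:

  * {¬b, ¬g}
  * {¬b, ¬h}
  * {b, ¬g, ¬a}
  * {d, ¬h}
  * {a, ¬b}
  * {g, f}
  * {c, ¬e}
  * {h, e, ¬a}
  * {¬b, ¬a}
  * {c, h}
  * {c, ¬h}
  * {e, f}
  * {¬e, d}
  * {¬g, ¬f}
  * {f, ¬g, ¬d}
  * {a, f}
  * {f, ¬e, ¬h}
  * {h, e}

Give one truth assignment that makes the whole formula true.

Pure literal: c appears only positively; assign c = True.
Try a = False.
  then b is forced to False.
  then f is forced to True.
  then g is forced to False.
Try d = True.
The remaining clauses are satisfied by e = True, h = False.

a=False, b=False, c=True, d=True, e=True, f=True, g=False, h=False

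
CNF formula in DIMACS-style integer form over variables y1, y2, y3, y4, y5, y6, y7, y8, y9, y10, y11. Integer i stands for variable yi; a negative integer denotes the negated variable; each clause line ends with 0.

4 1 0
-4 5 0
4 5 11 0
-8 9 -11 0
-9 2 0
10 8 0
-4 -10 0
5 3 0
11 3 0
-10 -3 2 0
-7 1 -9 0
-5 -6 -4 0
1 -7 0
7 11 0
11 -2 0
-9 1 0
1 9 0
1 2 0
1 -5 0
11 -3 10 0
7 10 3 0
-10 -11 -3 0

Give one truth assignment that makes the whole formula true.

y1 occurs only positively in the remaining clauses — set y1 = True.
Pure literal: y6 appears only negated; assign y6 = False.
Branch on y2: take y2 = True.
  then y11 is forced to True.
Try y3 = False.
  then y5 is forced to True.
Set y4 = False and propagate.
The remaining clauses are satisfied by y7 = True, y8 = False, y9 = True, y10 = True.

y1 = T, y2 = T, y3 = F, y4 = F, y5 = T, y6 = F, y7 = T, y8 = F, y9 = T, y10 = T, y11 = T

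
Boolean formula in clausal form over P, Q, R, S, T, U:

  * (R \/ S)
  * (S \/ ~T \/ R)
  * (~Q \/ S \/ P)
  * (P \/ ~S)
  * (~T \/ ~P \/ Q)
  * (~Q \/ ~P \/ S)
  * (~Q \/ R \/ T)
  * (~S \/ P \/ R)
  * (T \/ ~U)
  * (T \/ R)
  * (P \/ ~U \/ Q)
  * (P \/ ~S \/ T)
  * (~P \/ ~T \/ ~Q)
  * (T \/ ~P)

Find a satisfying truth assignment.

R occurs only positively in the remaining clauses — set R = True.
Pure literal: U appears only negated; assign U = False.
Try P = False.
  then S is forced to False.
  then Q is forced to False.
T is now unconstrained; take T = False.

P = False, Q = False, R = True, S = False, T = False, U = False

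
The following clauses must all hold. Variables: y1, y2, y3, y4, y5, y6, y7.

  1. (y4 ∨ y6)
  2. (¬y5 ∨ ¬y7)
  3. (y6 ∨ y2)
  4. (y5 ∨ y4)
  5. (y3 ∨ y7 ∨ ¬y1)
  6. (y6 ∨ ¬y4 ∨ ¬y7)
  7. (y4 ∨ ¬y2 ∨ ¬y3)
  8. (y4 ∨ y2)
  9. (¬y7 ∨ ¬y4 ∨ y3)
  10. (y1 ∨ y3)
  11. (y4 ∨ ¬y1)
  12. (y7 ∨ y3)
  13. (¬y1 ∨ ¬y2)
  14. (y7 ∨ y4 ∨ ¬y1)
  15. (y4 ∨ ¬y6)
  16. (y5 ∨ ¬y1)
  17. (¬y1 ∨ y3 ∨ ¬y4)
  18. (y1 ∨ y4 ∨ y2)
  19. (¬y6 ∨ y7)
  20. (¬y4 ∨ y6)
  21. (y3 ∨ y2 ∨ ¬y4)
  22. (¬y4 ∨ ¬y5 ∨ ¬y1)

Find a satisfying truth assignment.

y1=False, y2=True, y3=True, y4=True, y5=False, y6=True, y7=True

Check each clause:
  1. (y4 ∨ y6) — y4 is true.
  2. (¬y5 ∨ ¬y7) — ¬y5 is true.
  3. (y6 ∨ y2) — y2 is true.
  4. (y5 ∨ y4) — y4 is true.
  5. (y3 ∨ ¬y1 ∨ y7) — y3 is true.
  6. (¬y7 ∨ ¬y4 ∨ y6) — y6 is true.
  7. (y4 ∨ ¬y3 ∨ ¬y2) — y4 is true.
  8. (y4 ∨ y2) — y2 is true.
  9. (y3 ∨ ¬y4 ∨ ¬y7) — y3 is true.
  10. (y3 ∨ y1) — y3 is true.
  11. (¬y1 ∨ y4) — y4 is true.
  12. (y7 ∨ y3) — y3 is true.
  13. (¬y2 ∨ ¬y1) — ¬y1 is true.
  14. (¬y1 ∨ y4 ∨ y7) — y4 is true.
  15. (y4 ∨ ¬y6) — y4 is true.
  16. (y5 ∨ ¬y1) — ¬y1 is true.
  17. (y3 ∨ ¬y1 ∨ ¬y4) — y3 is true.
  18. (y2 ∨ y4 ∨ y1) — y2 is true.
  19. (y7 ∨ ¬y6) — y7 is true.
  20. (¬y4 ∨ y6) — y6 is true.
  21. (y2 ∨ ¬y4 ∨ y3) — y2 is true.
  22. (¬y1 ∨ ¬y4 ∨ ¬y5) — ¬y5 is true.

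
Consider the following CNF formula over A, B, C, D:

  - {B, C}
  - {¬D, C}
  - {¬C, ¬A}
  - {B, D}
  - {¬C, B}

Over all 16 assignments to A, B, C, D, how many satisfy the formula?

Satisfying assignments:
  A=0 B=1 C=0 D=0
  A=0 B=1 C=1 D=0
  A=0 B=1 C=1 D=1
  A=1 B=1 C=0 D=0
That's 4 in total.

4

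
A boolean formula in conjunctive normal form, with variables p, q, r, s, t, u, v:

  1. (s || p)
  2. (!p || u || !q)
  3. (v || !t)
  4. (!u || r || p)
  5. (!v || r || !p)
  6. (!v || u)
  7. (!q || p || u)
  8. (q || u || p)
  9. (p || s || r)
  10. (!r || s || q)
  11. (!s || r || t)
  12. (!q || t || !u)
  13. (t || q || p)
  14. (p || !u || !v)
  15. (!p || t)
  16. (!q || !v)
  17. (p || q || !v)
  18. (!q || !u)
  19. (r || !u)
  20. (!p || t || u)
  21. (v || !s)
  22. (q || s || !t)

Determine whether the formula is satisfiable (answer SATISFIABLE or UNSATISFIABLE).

SATISFIABLE

Set p = True and propagate.
  then t is forced to True.
  then v is forced to True.
  then r is forced to True.
  then u is forced to True.
  then q is forced to False.
  then s is forced to True.
So p = T, q = F, r = T, s = T, t = T, u = T, v = T is a satisfying assignment.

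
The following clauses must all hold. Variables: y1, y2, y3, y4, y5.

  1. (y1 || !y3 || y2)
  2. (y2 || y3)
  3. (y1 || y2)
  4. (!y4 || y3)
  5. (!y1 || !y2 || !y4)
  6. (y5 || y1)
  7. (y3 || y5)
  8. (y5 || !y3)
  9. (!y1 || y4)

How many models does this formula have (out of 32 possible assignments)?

The models are:
  y1=0 y2=1 y3=0 y4=0 y5=1
  y1=0 y2=1 y3=1 y4=0 y5=1
  y1=0 y2=1 y3=1 y4=1 y5=1
  y1=1 y2=0 y3=1 y4=1 y5=1
That's 4 in total.

4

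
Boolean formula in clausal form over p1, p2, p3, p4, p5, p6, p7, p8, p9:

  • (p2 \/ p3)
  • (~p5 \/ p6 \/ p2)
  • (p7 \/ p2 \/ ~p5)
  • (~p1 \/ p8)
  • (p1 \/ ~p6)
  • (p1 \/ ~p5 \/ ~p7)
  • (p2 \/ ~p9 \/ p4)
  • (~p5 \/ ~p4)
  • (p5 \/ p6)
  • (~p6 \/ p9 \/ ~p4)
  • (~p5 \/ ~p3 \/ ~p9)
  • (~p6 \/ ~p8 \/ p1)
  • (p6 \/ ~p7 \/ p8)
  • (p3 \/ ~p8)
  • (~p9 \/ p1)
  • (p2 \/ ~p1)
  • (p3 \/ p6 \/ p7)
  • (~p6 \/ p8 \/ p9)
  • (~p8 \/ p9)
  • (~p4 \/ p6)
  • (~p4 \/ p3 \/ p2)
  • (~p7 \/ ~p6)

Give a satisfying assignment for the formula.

p1=1, p2=1, p3=1, p4=1, p5=0, p6=1, p7=0, p8=1, p9=1

Check each clause:
  1. (p2 \/ p3) — p2 is true.
  2. (p6 \/ p2 \/ ~p5) — p2 is true.
  3. (~p5 \/ p7 \/ p2) — p2 is true.
  4. (~p1 \/ p8) — p8 is true.
  5. (p1 \/ ~p6) — p1 is true.
  6. (p1 \/ ~p5 \/ ~p7) — ~p7 is true.
  7. (p4 \/ p2 \/ ~p9) — p2 is true.
  8. (~p5 \/ ~p4) — ~p5 is true.
  9. (p5 \/ p6) — p6 is true.
  10. (~p4 \/ ~p6 \/ p9) — p9 is true.
  11. (~p3 \/ ~p5 \/ ~p9) — ~p5 is true.
  12. (~p6 \/ ~p8 \/ p1) — p1 is true.
  13. (p8 \/ ~p7 \/ p6) — p8 is true.
  14. (p3 \/ ~p8) — p3 is true.
  15. (~p9 \/ p1) — p1 is true.
  16. (~p1 \/ p2) — p2 is true.
  17. (p7 \/ p6 \/ p3) — p3 is true.
  18. (p8 \/ p9 \/ ~p6) — p8 is true.
  19. (p9 \/ ~p8) — p9 is true.
  20. (p6 \/ ~p4) — p6 is true.
  21. (p3 \/ p2 \/ ~p4) — p2 is true.
  22. (~p7 \/ ~p6) — ~p7 is true.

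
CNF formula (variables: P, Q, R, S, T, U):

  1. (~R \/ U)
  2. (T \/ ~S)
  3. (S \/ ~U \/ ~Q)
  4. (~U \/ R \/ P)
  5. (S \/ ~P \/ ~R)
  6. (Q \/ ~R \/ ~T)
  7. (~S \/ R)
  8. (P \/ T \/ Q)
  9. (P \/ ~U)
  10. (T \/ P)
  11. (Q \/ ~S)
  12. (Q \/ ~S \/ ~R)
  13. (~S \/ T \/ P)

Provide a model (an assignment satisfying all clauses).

Set P = True and propagate.
For the remaining variables, Q = False, R = False, S = False, T = True, U = False works.
Check each clause:
  1. (~R \/ U) — ~R is true.
  2. (T \/ ~S) — ~S is true.
  3. (~U \/ ~Q \/ S) — ~U is true.
  4. (~U \/ R \/ P) — P is true.
  5. (~P \/ S \/ ~R) — ~R is true.
  6. (~R \/ Q \/ ~T) — ~R is true.
  7. (~S \/ R) — ~S is true.
  8. (P \/ T \/ Q) — P is true.
  9. (~U \/ P) — P is true.
  10. (P \/ T) — P is true.
  11. (Q \/ ~S) — ~S is true.
  12. (~S \/ ~R \/ Q) — ~S is true.
  13. (T \/ ~S \/ P) — P is true.

P=True, Q=False, R=False, S=False, T=True, U=False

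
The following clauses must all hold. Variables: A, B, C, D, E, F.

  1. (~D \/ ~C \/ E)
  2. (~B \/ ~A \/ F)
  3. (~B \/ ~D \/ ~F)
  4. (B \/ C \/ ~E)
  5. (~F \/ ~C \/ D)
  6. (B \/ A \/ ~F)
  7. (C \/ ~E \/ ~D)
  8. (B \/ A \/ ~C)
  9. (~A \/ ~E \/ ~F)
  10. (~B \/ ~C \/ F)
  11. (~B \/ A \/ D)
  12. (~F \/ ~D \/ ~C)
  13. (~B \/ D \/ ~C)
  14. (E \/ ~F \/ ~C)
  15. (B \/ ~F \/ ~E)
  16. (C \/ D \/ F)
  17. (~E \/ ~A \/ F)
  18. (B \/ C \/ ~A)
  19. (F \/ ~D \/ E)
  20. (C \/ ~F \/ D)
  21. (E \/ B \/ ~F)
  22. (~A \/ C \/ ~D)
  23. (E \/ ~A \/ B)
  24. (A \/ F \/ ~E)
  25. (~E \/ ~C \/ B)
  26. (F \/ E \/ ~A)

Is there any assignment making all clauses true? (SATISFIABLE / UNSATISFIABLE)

F = True:
  C = True:
    propagation gives D=True; an empty clause results — contradiction.
  C = False:
    propagation gives D=True, B=False, E=False; an empty clause results — contradiction.
F = False:
  C = True:
    propagation gives B=False, A=True, E=False; an empty clause results — contradiction.
  C = False:
    propagation gives D=True, E=False; an empty clause results — contradiction.
Every branch closes, so no satisfying assignment exists.

UNSATISFIABLE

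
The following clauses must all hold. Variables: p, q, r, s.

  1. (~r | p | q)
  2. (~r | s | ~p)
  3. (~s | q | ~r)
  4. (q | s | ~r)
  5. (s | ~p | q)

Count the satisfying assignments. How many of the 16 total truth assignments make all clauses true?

Split on q, then r.
  q=T, r=T: remaining (p,s) ∈ {(F,F); (F,T); (T,T)} — 3.
  q=T, r=F: remaining (p,s) ∈ {(F,F); (F,T); (T,F); (T,T)} — 4.
  q=F, r=T: a clause becomes empty — 0.
  q=F, r=F: remaining (p,s) ∈ {(F,F); (F,T); (T,T)} — 3.
Total: 3 + 4 + 0 + 3 = 10.

10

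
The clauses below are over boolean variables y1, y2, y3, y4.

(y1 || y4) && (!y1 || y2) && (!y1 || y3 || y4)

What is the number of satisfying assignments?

7

The models are:
  y1=0 y2=0 y3=0 y4=1
  y1=0 y2=0 y3=1 y4=1
  y1=0 y2=1 y3=0 y4=1
  y1=0 y2=1 y3=1 y4=1
  y1=1 y2=1 y3=0 y4=1
  y1=1 y2=1 y3=1 y4=0
  y1=1 y2=1 y3=1 y4=1
That's 7 in total.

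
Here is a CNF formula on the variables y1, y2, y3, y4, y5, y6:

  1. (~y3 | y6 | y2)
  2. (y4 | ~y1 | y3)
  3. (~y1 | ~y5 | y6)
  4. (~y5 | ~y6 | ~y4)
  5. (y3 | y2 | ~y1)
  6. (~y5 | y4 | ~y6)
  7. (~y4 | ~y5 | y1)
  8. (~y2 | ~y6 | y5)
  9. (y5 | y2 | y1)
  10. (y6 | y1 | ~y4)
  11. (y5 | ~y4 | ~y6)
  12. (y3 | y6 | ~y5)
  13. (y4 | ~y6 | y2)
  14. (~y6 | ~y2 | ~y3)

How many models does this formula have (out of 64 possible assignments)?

6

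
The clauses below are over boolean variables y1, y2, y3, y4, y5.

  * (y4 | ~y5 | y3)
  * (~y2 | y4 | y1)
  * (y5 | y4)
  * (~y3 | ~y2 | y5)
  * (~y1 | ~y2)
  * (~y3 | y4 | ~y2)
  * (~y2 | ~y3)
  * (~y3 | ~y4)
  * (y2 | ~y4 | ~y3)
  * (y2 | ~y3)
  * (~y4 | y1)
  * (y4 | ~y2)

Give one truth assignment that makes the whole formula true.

y1 = T, y2 = F, y3 = F, y4 = T, y5 = F

Check each clause:
  1. (~y5 | y4 | y3) — y4 is true.
  2. (y1 | y4 | ~y2) — y1 is true.
  3. (y5 | y4) — y4 is true.
  4. (y5 | ~y3 | ~y2) — ~y3 is true.
  5. (~y2 | ~y1) — ~y2 is true.
  6. (~y2 | ~y3 | y4) — y4 is true.
  7. (~y3 | ~y2) — ~y3 is true.
  8. (~y4 | ~y3) — ~y3 is true.
  9. (~y4 | y2 | ~y3) — ~y3 is true.
  10. (~y3 | y2) — ~y3 is true.
  11. (~y4 | y1) — y1 is true.
  12. (~y2 | y4) — y4 is true.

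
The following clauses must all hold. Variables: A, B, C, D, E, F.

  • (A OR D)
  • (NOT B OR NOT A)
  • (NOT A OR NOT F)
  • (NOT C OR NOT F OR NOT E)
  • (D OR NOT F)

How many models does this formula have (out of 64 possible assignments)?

Case analysis on A and F:
  A=T, F=T: a clause becomes empty — 0.
  A=T, F=F: forces B=F; C, D, E free → 2^3 = 8.
  A=F, F=T: B free; 3 ways for (C,D,E) × 2^1 = 6.
  A=F, F=F: forces D=T; B, C, E free → 2^3 = 8.
Total: 0 + 8 + 6 + 8 = 22.

22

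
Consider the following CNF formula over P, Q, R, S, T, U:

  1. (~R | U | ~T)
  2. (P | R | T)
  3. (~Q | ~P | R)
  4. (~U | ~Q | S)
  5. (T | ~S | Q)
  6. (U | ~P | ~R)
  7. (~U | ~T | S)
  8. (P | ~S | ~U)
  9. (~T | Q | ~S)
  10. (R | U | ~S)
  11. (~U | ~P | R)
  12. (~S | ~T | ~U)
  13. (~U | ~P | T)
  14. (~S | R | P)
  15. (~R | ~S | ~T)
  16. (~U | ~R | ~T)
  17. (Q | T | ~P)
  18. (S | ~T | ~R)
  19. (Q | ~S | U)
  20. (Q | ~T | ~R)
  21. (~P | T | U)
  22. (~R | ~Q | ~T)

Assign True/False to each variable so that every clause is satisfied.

P=0  Q=0  R=1  S=0  T=0  U=0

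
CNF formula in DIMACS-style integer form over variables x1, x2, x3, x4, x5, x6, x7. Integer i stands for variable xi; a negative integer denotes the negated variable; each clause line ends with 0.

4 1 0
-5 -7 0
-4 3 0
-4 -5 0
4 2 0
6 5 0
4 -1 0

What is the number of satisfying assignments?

8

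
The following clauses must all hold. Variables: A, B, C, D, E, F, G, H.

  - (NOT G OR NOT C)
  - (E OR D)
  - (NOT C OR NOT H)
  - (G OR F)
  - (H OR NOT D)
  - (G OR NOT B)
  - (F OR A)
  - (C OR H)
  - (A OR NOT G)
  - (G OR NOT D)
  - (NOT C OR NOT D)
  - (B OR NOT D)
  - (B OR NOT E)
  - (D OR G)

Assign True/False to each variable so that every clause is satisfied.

A=T, B=T, C=F, D=F, E=T, F=F, G=T, H=T

Check each clause:
  1. (NOT C OR NOT G) — NOT C is true.
  2. (D OR E) — E is true.
  3. (NOT H OR NOT C) — NOT C is true.
  4. (F OR G) — G is true.
  5. (H OR NOT D) — H is true.
  6. (NOT B OR G) — G is true.
  7. (A OR F) — A is true.
  8. (H OR C) — H is true.
  9. (NOT G OR A) — A is true.
  10. (NOT D OR G) — NOT D is true.
  11. (NOT C OR NOT D) — NOT D is true.
  12. (B OR NOT D) — B is true.
  13. (NOT E OR B) — B is true.
  14. (D OR G) — G is true.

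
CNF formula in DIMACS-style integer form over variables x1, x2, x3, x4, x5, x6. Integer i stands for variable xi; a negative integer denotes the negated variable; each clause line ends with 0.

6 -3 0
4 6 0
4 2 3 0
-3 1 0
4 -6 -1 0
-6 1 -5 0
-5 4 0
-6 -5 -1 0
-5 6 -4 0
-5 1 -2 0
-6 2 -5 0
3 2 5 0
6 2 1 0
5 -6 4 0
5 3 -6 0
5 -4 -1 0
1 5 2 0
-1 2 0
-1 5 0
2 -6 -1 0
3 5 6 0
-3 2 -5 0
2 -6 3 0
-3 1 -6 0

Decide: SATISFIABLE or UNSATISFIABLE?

UNSATISFIABLE

x5 = True:
  propagation gives x4=True, x6=True, x1=True; an empty clause results — contradiction.
x5 = False:
  propagation gives x1=False, x3=False, x2=True, x6=False; an empty clause results — contradiction.
Every branch closes, so no satisfying assignment exists.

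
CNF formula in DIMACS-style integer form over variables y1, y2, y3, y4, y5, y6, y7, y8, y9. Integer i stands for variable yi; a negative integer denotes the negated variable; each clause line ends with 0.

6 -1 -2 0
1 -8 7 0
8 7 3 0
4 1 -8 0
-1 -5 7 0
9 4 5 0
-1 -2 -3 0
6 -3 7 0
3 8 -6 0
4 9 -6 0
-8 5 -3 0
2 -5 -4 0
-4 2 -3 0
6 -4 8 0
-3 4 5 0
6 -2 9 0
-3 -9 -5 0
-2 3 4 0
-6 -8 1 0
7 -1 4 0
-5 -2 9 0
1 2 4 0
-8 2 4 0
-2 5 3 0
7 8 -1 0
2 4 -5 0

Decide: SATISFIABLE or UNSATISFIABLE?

y7 occurs only positively in the remaining clauses — set y7 = True.
Try y1 = False.
Set y2 = True and propagate.
For the remaining variables, y3 = True, y4 = True, y5 = False, y6 = True, y8 = False, y9 = True works.
So y1=0, y2=1, y3=1, y4=1, y5=0, y6=1, y7=1, y8=0, y9=1 is a satisfying assignment.

SATISFIABLE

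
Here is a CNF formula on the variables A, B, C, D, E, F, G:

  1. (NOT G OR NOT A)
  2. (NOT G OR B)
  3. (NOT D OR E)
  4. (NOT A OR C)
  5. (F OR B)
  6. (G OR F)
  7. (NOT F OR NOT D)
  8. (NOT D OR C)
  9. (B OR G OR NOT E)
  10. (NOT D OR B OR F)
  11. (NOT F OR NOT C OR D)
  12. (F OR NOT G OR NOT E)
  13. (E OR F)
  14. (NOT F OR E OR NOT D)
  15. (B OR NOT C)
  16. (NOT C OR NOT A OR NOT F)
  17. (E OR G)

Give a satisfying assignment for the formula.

A occurs only negated in the remaining clauses — set A = False.
Pure literal: B appears only positively; assign B = True.
Branch on C: take C = False.
  then D is forced to False.
For the remaining variables, E = True, F = True, G = True works.

A = F, B = T, C = F, D = F, E = T, F = T, G = T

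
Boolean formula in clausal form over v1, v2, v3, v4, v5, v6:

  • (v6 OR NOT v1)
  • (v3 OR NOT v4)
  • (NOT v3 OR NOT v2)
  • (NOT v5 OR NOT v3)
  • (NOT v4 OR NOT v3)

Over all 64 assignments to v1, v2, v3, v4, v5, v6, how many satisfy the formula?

Split on v3, then v4.
  v3=T, v4=T: a clause becomes empty — 0.
  v3=T, v4=F: remaining (v1,v2,v5,v6) ∈ {(F,F,F,F); (F,F,F,T); (T,F,F,T)} — 3.
  v3=F, v4=T: a clause becomes empty — 0.
  v3=F, v4=F: v2, v5 free; 3 ways for (v1,v6) × 2^2 = 12.
Total: 0 + 3 + 0 + 12 = 15.

15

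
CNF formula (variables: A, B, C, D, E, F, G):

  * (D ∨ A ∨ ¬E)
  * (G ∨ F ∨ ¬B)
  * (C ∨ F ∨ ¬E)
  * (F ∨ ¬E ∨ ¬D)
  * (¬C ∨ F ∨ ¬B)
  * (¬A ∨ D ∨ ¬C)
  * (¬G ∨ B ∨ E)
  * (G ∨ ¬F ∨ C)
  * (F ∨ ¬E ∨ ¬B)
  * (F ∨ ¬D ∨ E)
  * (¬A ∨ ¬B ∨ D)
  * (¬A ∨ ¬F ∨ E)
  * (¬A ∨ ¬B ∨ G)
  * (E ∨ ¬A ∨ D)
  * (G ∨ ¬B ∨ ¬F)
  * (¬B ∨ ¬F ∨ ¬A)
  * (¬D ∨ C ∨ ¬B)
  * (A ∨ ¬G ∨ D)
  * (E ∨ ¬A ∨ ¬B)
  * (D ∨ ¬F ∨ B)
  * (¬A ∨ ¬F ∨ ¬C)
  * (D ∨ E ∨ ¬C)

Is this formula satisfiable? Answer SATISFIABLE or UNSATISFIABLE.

SATISFIABLE

Set A = False and propagate.
Set B = False and propagate.
Branch on C: take C = False.
The remaining clauses are satisfied by D = False, E = False, F = False, G = False.
So A=False, B=False, C=False, D=False, E=False, F=False, G=False is a satisfying assignment.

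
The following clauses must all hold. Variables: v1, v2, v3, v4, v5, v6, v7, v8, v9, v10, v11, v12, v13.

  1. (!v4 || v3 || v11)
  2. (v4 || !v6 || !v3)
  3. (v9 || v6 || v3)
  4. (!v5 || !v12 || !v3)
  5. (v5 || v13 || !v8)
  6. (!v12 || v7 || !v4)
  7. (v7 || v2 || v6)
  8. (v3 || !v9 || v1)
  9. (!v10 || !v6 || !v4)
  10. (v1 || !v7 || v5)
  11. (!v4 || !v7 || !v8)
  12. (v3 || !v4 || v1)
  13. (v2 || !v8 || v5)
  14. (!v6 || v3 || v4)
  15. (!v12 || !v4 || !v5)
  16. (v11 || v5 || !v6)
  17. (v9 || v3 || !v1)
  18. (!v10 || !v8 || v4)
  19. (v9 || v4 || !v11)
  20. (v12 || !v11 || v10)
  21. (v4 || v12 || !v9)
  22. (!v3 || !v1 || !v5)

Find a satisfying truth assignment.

v1=F  v2=T  v3=T  v4=T  v5=T  v6=F  v7=F  v8=F  v9=T  v10=T  v11=T  v12=F  v13=T

Pure literal: v2 appears only positively; assign v2 = True.
Pure literal: v8 appears only negated; assign v8 = False.
Branch on v1: take v1 = False.
Set v3 = True and propagate.
Branch on v4: take v4 = True.
For the remaining variables, v5 = True, v6 = False, v7 = False, v9 = True, v10 = True, v11 = True, v12 = False, v13 = True works.
Every clause has at least one true literal under this assignment.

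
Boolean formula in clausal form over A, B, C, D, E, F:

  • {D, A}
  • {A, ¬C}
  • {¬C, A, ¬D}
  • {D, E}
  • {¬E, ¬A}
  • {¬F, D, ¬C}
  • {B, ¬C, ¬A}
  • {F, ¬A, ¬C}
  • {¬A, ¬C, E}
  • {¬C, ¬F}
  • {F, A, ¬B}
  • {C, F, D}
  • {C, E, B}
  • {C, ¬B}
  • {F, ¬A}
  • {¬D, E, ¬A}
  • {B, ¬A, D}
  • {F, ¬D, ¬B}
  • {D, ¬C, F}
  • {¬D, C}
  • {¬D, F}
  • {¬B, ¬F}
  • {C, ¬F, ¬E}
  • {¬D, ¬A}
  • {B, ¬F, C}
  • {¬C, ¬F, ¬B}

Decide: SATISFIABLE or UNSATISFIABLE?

C = True:
  propagation gives A=True, E=False; an empty clause results — contradiction.
C = False:
  propagation gives B=False, E=True, A=False, D=True; an empty clause results — contradiction.
Every branch closes, so no satisfying assignment exists.

UNSATISFIABLE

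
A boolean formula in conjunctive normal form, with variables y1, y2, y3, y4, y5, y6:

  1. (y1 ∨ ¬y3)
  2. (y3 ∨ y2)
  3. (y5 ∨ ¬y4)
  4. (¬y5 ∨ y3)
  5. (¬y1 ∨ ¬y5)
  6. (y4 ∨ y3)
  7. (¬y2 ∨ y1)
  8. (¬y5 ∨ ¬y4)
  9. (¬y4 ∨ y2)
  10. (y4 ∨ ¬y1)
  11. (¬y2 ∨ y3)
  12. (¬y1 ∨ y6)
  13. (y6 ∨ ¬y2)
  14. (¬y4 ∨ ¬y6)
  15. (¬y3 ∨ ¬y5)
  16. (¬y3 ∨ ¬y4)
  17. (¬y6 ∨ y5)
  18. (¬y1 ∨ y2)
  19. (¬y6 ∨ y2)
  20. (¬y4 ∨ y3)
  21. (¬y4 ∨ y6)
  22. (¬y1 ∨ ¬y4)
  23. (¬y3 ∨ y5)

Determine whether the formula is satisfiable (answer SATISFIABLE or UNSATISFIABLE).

y4 = True:
  propagation gives y5=True; an empty clause results — contradiction.
y4 = False:
  propagation gives y3=True, y1=True; an empty clause results — contradiction.
Every branch closes, so no satisfying assignment exists.

UNSATISFIABLE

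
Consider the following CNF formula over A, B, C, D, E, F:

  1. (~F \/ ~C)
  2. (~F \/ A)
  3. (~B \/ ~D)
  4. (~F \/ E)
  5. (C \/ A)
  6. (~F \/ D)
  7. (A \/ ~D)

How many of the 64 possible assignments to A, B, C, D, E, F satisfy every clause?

17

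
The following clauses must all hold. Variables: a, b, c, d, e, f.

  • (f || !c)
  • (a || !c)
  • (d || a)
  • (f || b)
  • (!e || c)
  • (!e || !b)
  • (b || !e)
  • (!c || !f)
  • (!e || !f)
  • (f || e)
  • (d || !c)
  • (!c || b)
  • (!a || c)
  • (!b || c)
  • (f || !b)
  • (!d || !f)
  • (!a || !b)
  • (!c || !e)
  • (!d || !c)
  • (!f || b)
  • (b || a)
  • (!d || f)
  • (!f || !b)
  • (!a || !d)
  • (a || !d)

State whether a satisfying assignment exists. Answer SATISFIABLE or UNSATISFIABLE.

UNSATISFIABLE

b = True:
  propagation gives e=False, f=True; an empty clause results — contradiction.
b = False:
  propagation gives f=True; an empty clause results — contradiction.
Every branch closes, so no satisfying assignment exists.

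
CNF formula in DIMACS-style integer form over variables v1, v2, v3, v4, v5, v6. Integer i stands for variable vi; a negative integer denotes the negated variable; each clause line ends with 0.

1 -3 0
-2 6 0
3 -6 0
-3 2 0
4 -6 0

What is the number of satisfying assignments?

10

Case analysis on v3 and v6:
  v3=T, v6=T: remaining (v1,v2,v4,v5) ∈ {(T,T,T,F); (T,T,T,T)} — 2.
  v3=T, v6=F: a clause becomes empty — 0.
  v3=F, v6=T: a clause becomes empty — 0.
  v3=F, v6=F: forces v2=F; v1, v4, v5 free → 2^3 = 8.
Total: 2 + 0 + 0 + 8 = 10.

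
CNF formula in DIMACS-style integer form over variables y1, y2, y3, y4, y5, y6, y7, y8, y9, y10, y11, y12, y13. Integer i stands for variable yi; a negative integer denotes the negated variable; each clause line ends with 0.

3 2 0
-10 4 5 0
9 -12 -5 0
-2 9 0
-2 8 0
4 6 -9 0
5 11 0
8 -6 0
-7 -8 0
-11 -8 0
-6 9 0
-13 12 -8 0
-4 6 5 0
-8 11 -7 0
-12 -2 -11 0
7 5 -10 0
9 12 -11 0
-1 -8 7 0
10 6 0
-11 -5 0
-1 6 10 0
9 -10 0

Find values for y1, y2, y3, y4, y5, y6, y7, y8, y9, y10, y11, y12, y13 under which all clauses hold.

y1=F, y2=T, y3=T, y4=T, y5=T, y6=F, y7=F, y8=T, y9=T, y10=T, y11=F, y12=T, y13=F

Check each clause:
  1. (y2 \/ y3) — y2 is true.
  2. (~y10 \/ y4 \/ y5) — y4 is true.
  3. (y9 \/ ~y12 \/ ~y5) — y9 is true.
  4. (~y2 \/ y9) — y9 is true.
  5. (~y2 \/ y8) — y8 is true.
  6. (y6 \/ ~y9 \/ y4) — y4 is true.
  7. (y5 \/ y11) — y5 is true.
  8. (~y6 \/ y8) — y8 is true.
  9. (~y7 \/ ~y8) — ~y7 is true.
  10. (~y8 \/ ~y11) — ~y11 is true.
  11. (~y6 \/ y9) — y9 is true.
  12. (~y8 \/ y12 \/ ~y13) — ~y13 is true.
  13. (~y4 \/ y6 \/ y5) — y5 is true.
  14. (y11 \/ ~y7 \/ ~y8) — ~y7 is true.
  15. (~y12 \/ ~y2 \/ ~y11) — ~y11 is true.
  16. (~y10 \/ y5 \/ y7) — y5 is true.
  17. (y12 \/ y9 \/ ~y11) — y9 is true.
  18. (y7 \/ ~y8 \/ ~y1) — ~y1 is true.
  19. (y6 \/ y10) — y10 is true.
  20. (~y5 \/ ~y11) — ~y11 is true.
  21. (~y1 \/ y10 \/ y6) — y10 is true.
  22. (~y10 \/ y9) — y9 is true.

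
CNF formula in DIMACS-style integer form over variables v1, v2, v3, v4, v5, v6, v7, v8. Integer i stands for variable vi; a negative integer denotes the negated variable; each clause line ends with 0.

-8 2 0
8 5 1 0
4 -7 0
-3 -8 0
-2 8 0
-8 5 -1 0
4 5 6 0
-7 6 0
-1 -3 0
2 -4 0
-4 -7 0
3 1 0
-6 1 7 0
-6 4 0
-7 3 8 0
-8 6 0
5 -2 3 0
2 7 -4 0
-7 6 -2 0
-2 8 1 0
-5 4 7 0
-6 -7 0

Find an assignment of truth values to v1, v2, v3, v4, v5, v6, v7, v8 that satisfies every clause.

Branch on v1: take v1 = True.
  then v3 is forced to False.
Branch on v2: take v2 = True.
  then v8 is forced to True.
  then v5 is forced to True.
  then v6 is forced to True.
  then v4 is forced to True.
  then v7 is forced to False.
Check each clause:
  1. (v2 \/ ~v8) — v2 is true.
  2. (v8 \/ v1 \/ v5) — v8 is true.
  3. (v4 \/ ~v7) — ~v7 is true.
  4. (~v3 \/ ~v8) — ~v3 is true.
  5. (v8 \/ ~v2) — v8 is true.
  6. (v5 \/ ~v1 \/ ~v8) — v5 is true.
  7. (v6 \/ v5 \/ v4) — v4 is true.
  8. (~v7 \/ v6) — ~v7 is true.
  9. (~v3 \/ ~v1) — ~v3 is true.
  10. (~v4 \/ v2) — v2 is true.
  11. (~v7 \/ ~v4) — ~v7 is true.
  12. (v1 \/ v3) — v1 is true.
  13. (v7 \/ v1 \/ ~v6) — v1 is true.
  14. (~v6 \/ v4) — v4 is true.
  15. (v3 \/ ~v7 \/ v8) — v8 is true.
  16. (~v8 \/ v6) — v6 is true.
  17. (v3 \/ ~v2 \/ v5) — v5 is true.
  18. (v7 \/ ~v4 \/ v2) — v2 is true.
  19. (v6 \/ ~v2 \/ ~v7) — ~v7 is true.
  20. (v8 \/ v1 \/ ~v2) — v8 is true.
  21. (v4 \/ ~v5 \/ v7) — v4 is true.
  22. (~v6 \/ ~v7) — ~v7 is true.

v1 = T, v2 = T, v3 = F, v4 = T, v5 = T, v6 = T, v7 = F, v8 = T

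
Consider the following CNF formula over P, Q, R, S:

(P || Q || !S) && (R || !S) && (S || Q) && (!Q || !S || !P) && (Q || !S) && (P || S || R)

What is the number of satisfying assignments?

The models are:
  P=0 Q=1 R=1 S=0
  P=0 Q=1 R=1 S=1
  P=1 Q=1 R=0 S=0
  P=1 Q=1 R=1 S=0
That's 4 in total.

4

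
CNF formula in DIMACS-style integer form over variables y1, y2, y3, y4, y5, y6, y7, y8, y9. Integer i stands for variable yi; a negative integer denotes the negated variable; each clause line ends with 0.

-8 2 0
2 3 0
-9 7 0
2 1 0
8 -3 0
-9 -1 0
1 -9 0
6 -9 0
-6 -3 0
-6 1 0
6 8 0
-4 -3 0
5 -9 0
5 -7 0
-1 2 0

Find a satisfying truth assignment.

y1=True, y2=True, y3=True, y4=False, y5=True, y6=False, y7=True, y8=True, y9=False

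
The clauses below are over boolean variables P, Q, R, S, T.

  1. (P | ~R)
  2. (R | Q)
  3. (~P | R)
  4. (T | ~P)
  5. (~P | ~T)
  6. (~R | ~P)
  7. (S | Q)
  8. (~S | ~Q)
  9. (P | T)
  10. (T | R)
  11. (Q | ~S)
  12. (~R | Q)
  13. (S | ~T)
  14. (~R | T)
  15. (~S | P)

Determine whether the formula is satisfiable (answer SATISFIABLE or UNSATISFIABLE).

UNSATISFIABLE

P = True:
  propagation gives R=True; an empty clause results — contradiction.
P = False:
  propagation gives R=False, Q=True, S=False, T=True; an empty clause results — contradiction.
Every branch closes, so no satisfying assignment exists.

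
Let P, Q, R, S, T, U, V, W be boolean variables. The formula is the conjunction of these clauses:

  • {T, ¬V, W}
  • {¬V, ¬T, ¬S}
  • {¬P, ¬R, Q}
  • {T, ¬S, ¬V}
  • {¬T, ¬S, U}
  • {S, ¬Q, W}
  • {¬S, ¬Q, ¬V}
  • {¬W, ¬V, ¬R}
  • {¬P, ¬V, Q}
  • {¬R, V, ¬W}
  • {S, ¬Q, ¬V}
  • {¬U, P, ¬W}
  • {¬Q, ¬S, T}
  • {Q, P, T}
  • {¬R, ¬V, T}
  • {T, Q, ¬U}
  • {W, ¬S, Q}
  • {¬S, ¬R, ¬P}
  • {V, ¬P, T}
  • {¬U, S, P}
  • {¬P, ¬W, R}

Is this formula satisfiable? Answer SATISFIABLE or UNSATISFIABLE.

Try P = False.
The remaining clauses are satisfied by Q = True, R = True, S = True, T = True, U = True, V = False, W = False.
Every clause has at least one true literal under this assignment.
So P=False, Q=True, R=True, S=True, T=True, U=True, V=False, W=False is a satisfying assignment.

SATISFIABLE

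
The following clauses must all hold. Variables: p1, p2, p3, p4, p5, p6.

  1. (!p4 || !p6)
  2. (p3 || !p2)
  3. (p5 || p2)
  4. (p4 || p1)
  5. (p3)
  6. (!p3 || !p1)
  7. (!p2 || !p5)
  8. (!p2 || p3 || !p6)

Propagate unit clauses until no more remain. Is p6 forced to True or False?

False

Unit clause (p3) sets p3 = True.
(!p3 || !p1): since p3 = True, the clause reduces to (!p1). p1 = False.
(p4 || p1) with p1 = False leaves only p4, so p4 = True.
In (!p6 || !p4), !p4 is now false; !p6 must hold, so p6 = False.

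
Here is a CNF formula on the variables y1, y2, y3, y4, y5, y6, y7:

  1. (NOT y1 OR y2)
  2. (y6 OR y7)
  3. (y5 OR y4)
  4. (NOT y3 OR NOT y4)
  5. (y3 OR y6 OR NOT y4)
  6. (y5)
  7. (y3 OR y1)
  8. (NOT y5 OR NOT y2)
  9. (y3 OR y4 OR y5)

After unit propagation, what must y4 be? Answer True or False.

False

(y5) is a unit clause: y5 = True.
In (NOT y5 OR NOT y2), NOT y5 is now false; NOT y2 must hold, so y2 = False.
From (NOT y1 OR y2) and y2 = False: y1 = False.
From (y1 OR y3) and y1 = False: y3 = True.
(NOT y3 OR NOT y4): since y3 = True, the clause reduces to (NOT y4). y4 = False.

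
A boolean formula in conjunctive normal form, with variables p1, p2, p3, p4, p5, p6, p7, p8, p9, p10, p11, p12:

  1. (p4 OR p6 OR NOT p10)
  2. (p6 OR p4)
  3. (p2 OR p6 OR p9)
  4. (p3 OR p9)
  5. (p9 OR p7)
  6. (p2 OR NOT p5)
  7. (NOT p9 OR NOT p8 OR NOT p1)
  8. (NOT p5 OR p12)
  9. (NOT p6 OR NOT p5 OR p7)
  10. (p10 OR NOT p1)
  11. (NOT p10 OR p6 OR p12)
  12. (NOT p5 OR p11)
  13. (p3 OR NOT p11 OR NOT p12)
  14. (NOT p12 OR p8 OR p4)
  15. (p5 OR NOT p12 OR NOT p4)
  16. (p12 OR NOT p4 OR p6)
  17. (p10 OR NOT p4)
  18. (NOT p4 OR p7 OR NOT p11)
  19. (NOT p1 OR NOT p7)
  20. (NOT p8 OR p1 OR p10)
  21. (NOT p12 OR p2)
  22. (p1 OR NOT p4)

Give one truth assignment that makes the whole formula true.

p1=F, p2=F, p3=T, p4=F, p5=F, p6=T, p7=F, p8=F, p9=T, p10=T, p11=T, p12=F

p3 occurs only positively in the remaining clauses — set p3 = True.
Try p1 = False.
  then p4 is forced to False.
  then p6 is forced to True.
The remaining clauses are satisfied by p2 = False, p5 = False, p7 = False, p8 = False, p9 = True, p10 = True, p11 = True, p12 = False.
Every clause has at least one true literal under this assignment.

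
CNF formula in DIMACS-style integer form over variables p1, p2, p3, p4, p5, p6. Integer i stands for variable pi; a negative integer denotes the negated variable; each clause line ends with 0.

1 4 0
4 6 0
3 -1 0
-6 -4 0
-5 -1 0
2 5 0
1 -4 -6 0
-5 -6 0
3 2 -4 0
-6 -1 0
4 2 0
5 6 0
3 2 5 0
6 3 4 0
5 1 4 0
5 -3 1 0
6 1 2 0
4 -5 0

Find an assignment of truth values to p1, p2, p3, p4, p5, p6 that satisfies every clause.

p1=0, p2=1, p3=0, p4=1, p5=1, p6=0

Check each clause:
  1. (p1 | p4) — p4 is true.
  2. (p4 | p6) — p4 is true.
  3. (p3 | ~p1) — ~p1 is true.
  4. (~p4 | ~p6) — ~p6 is true.
  5. (~p5 | ~p1) — ~p1 is true.
  6. (p5 | p2) — p2 is true.
  7. (~p6 | p1 | ~p4) — ~p6 is true.
  8. (~p6 | ~p5) — ~p6 is true.
  9. (~p4 | p2 | p3) — p2 is true.
  10. (~p6 | ~p1) — ~p6 is true.
  11. (p4 | p2) — p2 is true.
  12. (p6 | p5) — p5 is true.
  13. (p3 | p2 | p5) — p2 is true.
  14. (p3 | p4 | p6) — p4 is true.
  15. (p4 | p5 | p1) — p4 is true.
  16. (~p3 | p5 | p1) — p5 is true.
  17. (p2 | p6 | p1) — p2 is true.
  18. (p4 | ~p5) — p4 is true.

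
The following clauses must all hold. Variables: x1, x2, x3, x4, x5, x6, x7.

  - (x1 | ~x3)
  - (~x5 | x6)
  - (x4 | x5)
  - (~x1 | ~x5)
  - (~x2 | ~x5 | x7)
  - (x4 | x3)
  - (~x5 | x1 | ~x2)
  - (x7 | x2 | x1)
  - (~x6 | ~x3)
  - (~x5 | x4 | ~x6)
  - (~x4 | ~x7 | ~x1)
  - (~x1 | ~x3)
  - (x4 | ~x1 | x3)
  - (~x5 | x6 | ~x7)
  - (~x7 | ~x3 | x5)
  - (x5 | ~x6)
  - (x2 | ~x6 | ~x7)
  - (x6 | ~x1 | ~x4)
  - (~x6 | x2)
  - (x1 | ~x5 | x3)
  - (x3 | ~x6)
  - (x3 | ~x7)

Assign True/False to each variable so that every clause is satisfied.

Branch on x1: take x1 = False.
  then x3 is forced to False.
  then x4 is forced to True.
  then x5 is forced to False.
  then x6 is forced to False.
  then x7 is forced to False.
  then x2 is forced to True.
Every clause has at least one true literal under this assignment.

x1=0, x2=1, x3=0, x4=1, x5=0, x6=0, x7=0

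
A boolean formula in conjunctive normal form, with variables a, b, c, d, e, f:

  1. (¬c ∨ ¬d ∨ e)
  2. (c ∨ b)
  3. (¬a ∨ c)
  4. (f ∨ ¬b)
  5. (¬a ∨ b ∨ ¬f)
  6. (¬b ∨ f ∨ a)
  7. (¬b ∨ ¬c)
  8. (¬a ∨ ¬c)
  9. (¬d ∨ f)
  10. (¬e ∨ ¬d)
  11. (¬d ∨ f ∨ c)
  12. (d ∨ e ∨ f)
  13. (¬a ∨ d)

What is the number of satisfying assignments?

6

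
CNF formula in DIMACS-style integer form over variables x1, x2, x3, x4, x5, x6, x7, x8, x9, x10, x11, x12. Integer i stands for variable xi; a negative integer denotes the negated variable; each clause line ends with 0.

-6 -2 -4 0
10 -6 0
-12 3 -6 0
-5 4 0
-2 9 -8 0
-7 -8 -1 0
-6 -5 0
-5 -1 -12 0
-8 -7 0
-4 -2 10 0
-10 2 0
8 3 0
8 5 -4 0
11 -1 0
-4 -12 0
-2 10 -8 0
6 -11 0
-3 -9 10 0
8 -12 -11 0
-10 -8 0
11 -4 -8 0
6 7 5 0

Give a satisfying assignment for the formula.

x1=False, x2=True, x3=True, x4=False, x5=False, x6=False, x7=True, x8=False, x9=False, x10=True, x11=False, x12=True

x1 occurs only negated in the remaining clauses — set x1 = False.
Set x2 = True and propagate.
Try x3 = True.
Try x4 = False.
  then x5 is forced to False.
For the remaining variables, x6 = False, x7 = True, x8 = False, x9 = False, x10 = True, x11 = False, x12 = True works.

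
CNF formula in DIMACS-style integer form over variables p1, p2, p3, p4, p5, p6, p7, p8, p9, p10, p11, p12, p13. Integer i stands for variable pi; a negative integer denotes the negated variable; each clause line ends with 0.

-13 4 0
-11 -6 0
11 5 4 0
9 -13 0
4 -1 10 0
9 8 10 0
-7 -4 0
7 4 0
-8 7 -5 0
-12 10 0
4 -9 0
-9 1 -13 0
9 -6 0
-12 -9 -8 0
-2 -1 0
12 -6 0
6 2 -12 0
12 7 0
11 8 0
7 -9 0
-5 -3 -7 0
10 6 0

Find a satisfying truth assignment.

Pure literal: p3 appears only negated; assign p3 = False.
p10 occurs only positively in the remaining clauses — set p10 = True.
Branch on p1: take p1 = False.
Try p2 = False.
Try p4 = False.
  then p13 is forced to False.
  then p7 is forced to True.
  then p9 is forced to False.
  then p6 is forced to False.
  then p12 is forced to False.
For the remaining variables, p5 = True, p8 = False, p11 = True works.

p1=False, p2=False, p3=False, p4=False, p5=True, p6=False, p7=True, p8=False, p9=False, p10=True, p11=True, p12=False, p13=False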